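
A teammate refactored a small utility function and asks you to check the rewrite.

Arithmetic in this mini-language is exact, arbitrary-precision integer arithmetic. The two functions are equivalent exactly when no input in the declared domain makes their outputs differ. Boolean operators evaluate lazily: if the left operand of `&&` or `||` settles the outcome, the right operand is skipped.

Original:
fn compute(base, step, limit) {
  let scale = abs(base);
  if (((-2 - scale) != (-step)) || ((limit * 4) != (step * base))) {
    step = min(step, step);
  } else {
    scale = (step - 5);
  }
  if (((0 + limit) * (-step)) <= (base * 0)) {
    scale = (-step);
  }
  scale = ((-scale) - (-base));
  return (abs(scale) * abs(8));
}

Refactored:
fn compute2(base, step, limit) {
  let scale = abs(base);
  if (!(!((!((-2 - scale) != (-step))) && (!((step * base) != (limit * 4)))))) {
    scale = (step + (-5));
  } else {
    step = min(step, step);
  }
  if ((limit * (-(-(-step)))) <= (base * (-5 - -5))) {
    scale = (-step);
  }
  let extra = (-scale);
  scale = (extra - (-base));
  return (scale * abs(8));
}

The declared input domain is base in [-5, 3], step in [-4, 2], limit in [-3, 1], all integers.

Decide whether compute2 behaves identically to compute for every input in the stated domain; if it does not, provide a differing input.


Not equivalent: base=-5, step=-4, limit=-3 separates them (72 vs -72).
compute: scale = 5; (((-2 - scale) != (-step)) || ((limit * 4) != (step * base))) -> true; step = -4; (((0 + limit) * (-step)) <= (base * 0)) -> true; scale = 4; scale = -9; return 72
compute2: scale = 5; (!(!((!((-2 - scale) != (-step))) && (!((step * base) != (limit * 4)))))) -> false; step = -4; ((limit * (-(-(-step)))) <= (base * (-5 - -5))) -> true; scale = 4; extra = -4; scale = -9; return -72
verdict: not equivalent; witness: base=-5, step=-4, limit=-3


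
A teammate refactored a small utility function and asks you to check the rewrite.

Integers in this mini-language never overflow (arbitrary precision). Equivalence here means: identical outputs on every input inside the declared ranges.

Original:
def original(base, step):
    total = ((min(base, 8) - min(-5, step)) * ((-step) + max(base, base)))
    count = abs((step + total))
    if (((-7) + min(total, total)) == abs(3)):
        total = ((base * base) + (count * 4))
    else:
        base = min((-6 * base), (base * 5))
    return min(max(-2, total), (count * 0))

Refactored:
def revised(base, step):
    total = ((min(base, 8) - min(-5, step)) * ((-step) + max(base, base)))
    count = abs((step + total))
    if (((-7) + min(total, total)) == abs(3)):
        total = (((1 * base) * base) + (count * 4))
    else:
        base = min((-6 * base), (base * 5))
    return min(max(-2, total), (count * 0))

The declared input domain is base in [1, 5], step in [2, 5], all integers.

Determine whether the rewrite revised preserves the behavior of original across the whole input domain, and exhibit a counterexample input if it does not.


Reading the diff, among the changes: arithmetic usage differs, plus constant usage differs.
Spot check at base=4, step=3 — original: total = 9; count = 12; (((-7) + min(total, total)) == abs(3)) -> false; base = -24; return 0. revised: total = 9; count = 12; (((-7) + min(total, total)) == abs(3)) -> false; base = -24; return 0. Both give 0.
Checked all 20 inputs in the declared domain: the outputs agree on every one.
verdict: equivalent


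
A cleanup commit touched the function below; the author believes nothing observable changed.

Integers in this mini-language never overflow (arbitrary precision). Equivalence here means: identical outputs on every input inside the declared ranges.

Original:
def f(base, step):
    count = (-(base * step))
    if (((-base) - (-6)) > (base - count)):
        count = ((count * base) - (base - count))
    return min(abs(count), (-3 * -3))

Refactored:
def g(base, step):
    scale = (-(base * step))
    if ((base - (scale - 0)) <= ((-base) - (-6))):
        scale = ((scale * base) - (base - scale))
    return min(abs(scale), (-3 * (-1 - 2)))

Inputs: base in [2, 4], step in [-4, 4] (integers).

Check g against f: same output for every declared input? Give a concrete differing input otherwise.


The rewrite breaks on base=2, step=1, where the results are 2 and 8.
f: count = -2; (((-base) - (-6)) > (base - count)) -> false; return 2
g: scale = -2; ((base - (scale - 0)) <= ((-base) - (-6))) -> true; scale = -8; return 8
verdict: not equivalent; witness: base=2, step=1


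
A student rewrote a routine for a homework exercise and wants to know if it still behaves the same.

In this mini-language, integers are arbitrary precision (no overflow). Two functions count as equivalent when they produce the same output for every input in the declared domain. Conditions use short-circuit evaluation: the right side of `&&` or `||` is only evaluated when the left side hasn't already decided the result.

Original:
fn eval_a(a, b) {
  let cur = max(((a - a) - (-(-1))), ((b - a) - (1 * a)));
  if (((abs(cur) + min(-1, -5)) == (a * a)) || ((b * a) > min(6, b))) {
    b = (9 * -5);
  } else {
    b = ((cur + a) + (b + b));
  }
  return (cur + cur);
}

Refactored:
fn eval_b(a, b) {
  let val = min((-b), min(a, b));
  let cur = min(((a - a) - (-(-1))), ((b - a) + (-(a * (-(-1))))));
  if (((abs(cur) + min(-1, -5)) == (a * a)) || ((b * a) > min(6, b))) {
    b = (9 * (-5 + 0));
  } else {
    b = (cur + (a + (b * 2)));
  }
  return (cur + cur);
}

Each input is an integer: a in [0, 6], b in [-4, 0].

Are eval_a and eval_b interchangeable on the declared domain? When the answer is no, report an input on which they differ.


The rewrite breaks on a=0, b=-4, where the results are -2 and -8.
eval_a: cur = -1; (((abs(cur) + min(-1, -5)) == (a * a)) || ((b * a) > min(6, b))) -> true; b = -45; return -2
eval_b: val = -4; cur = -4; (((abs(cur) + min(-1, -5)) == (a * a)) || ((b * a) > min(6, b))) -> true; b = -45; return -8
verdict: not equivalent; witness: a=0, b=-4


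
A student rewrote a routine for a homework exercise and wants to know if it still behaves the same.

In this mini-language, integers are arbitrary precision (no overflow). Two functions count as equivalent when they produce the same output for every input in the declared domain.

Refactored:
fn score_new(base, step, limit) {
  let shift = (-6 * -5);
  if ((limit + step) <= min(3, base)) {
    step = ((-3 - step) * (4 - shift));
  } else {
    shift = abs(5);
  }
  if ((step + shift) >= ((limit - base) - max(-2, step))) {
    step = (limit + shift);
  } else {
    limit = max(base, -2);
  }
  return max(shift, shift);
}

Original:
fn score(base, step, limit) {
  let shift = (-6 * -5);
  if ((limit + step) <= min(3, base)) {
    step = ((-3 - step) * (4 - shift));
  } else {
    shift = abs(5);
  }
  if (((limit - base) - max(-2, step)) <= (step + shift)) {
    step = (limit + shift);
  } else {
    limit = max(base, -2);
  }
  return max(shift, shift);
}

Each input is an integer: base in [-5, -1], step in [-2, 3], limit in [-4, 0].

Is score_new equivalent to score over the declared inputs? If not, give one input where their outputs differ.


Equivalent — the differences include comparison usage differs, yet no declared input distinguishes the two.
One worked example (base=-2, step=1, limit=-2) — score: shift := 30 | ((limit + step) <= min(3, base)): false | shift := 5 | (((limit - base) - max(-2, step)) <= (step + shift)): true | step := 3 | result 5; score_new: shift := 30 | ((limit + step) <= min(3, base)): false | shift := 5 | ((step + shift) >= ((limit - base) - max(-2, step))): true | step := 3 | result 5; agreement on 5.
Sweeping the whole domain (150 inputs) finds no disagreement.
verdict: equivalent


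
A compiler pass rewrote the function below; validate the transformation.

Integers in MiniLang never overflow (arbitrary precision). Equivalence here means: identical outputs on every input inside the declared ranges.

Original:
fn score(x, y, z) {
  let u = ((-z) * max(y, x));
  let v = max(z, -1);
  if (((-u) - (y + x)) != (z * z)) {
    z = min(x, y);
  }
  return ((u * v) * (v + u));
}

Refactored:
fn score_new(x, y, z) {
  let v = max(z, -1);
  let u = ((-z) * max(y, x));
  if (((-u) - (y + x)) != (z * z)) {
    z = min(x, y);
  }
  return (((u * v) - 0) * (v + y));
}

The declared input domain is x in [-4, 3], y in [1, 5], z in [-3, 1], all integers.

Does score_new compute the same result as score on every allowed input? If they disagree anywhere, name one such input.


Take x=-4, y=1, z=-3.
score: u = 3; v = -1; (((-u) - (y + x)) != (z * z)) -> true; z = -4; return -6
score_new: v = -1; u = 3; (((-u) - (y + x)) != (z * z)) -> true; z = -4; return 0
-6 != 0, so the rewrite changes behavior.
verdict: not equivalent; witness: x=-4, y=1, z=-3


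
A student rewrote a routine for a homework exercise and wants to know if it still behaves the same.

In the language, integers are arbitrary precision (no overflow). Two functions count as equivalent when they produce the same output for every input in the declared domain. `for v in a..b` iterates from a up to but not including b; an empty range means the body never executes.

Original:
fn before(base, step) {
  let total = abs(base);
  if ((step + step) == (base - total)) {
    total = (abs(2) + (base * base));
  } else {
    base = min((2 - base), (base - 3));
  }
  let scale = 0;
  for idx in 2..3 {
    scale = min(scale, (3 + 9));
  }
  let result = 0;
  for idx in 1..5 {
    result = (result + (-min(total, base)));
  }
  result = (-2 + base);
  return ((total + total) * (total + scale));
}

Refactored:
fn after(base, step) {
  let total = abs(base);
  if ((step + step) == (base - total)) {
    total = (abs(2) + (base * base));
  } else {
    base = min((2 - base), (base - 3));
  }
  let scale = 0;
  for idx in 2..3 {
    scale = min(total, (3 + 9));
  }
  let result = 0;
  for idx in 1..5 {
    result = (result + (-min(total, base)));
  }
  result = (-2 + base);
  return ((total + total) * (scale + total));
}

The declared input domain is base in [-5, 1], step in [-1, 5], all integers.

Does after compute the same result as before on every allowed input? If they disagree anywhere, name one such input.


Try base=-5, step=-1.
before: total := 5 | ((step + step) == (base - total)): false | base := -8 | scale := 0 | iter idx=2: | scale := 0 | result := 0 | iter idx=1: | result := 8 | iter idx=2: | result := 16 | iter idx=3: | result := 24 | iter idx=4: | result := 32 | result := -10 | result 50
after: total := 5 | ((step + step) == (base - total)): false | base := -8 | scale := 0 | iter idx=2: | scale := 5 | result := 0 | iter idx=1: | result := 8 | iter idx=2: | result := 16 | iter idx=3: | result := 24 | iter idx=4: | result := 32 | result := -10 | result 100
50 and 100 differ, so these are not the same function on this domain.
verdict: not equivalent; witness: base=-5, step=-1


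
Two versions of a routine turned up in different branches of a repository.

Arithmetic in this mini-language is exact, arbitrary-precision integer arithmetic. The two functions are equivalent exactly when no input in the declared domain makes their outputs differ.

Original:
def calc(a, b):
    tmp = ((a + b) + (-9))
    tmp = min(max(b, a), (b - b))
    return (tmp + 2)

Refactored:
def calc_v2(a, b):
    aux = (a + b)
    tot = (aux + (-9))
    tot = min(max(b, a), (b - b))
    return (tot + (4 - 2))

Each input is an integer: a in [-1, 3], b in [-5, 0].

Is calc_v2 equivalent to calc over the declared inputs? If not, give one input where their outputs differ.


Side by side, the visible changes include: local variable names differ, arithmetic usage differs, statement counts differ, constant usage differs.
Tracing a=3, b=-5: calc: tmp := -11 | tmp := 0 | result 2 | calc_v2: aux := -2 | tot := -11 | tot := 0 | result 2 — matching result 2.
An exhaustive pass over the 30 declared inputs shows identical outputs.
verdict: equivalent


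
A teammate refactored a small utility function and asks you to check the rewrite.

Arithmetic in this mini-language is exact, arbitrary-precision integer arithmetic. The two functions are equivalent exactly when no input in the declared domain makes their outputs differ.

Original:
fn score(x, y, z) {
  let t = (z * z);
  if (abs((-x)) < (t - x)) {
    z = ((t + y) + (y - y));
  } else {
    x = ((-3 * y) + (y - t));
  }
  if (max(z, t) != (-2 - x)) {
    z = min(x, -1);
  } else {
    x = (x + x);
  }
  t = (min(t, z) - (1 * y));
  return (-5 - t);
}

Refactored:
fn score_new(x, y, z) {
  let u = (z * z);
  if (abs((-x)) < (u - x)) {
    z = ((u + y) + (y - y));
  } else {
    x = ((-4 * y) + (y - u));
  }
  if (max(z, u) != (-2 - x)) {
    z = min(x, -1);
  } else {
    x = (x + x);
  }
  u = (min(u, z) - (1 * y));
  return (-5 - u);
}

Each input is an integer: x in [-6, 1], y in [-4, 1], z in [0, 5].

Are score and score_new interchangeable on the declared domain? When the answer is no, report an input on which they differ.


Not equivalent: x=-6, y=1, z=0 separates them (-4 vs -1).
score: t=0, then (abs((-x)) < (t - x)) is false, then x=-2, then (max(z, t) != (-2 - x)) is false, then x=-4, then t=-1, then returns -4
score_new: u=0, then (abs((-x)) < (u - x)) is false, then x=-3, then (max(z, u) != (-2 - x)) is true, then z=-3, then u=-4, then returns -1
verdict: not equivalent; witness: x=-6, y=1, z=0


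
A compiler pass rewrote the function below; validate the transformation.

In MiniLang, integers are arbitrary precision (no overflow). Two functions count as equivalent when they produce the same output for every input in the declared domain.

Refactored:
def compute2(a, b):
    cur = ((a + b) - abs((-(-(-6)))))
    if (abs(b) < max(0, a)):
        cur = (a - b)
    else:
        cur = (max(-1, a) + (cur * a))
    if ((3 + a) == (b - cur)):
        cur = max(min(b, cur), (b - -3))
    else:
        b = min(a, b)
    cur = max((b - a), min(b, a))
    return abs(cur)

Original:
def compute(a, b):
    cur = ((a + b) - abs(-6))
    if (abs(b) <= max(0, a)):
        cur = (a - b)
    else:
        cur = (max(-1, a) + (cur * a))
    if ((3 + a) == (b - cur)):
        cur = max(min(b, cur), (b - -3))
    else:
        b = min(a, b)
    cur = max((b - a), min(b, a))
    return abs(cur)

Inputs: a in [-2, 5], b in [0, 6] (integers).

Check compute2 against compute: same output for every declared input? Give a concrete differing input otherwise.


Equivalent. The edit looks behavioral (`(abs(b) <= max(0, a))` became `(abs(b) < max(0, a))`), but over these ranges it never changes the outcome.
Every one of the 56 inputs gives matching results.
Spot check at a=1, b=6 — compute: cur = 1; (abs(b) <= max(0, a)) -> false; cur = 2; ((3 + a) == (b - cur)) -> true; cur = 9; cur = 5; return 5. compute2: cur = 1; (abs(b) < max(0, a)) -> false; cur = 2; ((3 + a) == (b - cur)) -> true; cur = 9; cur = 5; return 5. Both give 5.
verdict: equivalent


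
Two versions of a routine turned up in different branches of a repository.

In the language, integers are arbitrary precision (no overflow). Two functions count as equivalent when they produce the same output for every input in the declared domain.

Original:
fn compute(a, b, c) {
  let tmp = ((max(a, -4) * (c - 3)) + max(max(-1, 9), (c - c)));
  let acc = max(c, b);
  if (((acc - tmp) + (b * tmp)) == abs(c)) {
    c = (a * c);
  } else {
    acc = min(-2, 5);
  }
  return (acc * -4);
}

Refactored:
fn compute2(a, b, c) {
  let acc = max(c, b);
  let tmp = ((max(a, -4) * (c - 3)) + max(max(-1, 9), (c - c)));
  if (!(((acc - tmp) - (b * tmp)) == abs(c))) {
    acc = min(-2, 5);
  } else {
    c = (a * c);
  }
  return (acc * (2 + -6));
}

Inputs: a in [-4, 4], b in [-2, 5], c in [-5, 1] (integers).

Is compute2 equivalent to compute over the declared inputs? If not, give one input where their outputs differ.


There is a counterexample at a=-4, b=-1, c=0: 8 on one side, 0 on the other.
compute: tmp := 21 | acc := 0 | (((acc - tmp) + (b * tmp)) == abs(c)): false | acc := -2 | result 8
compute2: acc := 0 | tmp := 21 | (!(((acc - tmp) - (b * tmp)) == abs(c))): false | c := 0 | result 0
verdict: not equivalent; witness: a=-4, b=-1, c=0


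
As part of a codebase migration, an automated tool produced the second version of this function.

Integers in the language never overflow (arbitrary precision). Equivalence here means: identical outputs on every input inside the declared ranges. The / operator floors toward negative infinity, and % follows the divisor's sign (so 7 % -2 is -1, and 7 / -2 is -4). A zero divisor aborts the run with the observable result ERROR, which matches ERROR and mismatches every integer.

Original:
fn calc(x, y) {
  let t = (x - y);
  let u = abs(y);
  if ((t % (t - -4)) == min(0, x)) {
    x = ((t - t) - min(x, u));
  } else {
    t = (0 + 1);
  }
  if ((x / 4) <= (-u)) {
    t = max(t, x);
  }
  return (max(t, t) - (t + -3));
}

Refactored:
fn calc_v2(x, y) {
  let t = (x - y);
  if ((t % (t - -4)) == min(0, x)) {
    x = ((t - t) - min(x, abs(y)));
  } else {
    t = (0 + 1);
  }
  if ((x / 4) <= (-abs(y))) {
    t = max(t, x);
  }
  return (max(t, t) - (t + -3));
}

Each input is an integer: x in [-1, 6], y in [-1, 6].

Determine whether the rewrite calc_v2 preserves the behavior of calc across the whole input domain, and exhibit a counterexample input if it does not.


Reading the diff, among the changes: min/max/abs usage differs, statement counts differ, local variable names differ.
As a probe, take x=0, y=4: calc runs t = -4; u = 4; division by zero -> ERROR; calc_v2 runs t = -4; division by zero -> ERROR; both end at ERROR.
Every one of the 64 inputs gives matching results.
verdict: equivalent


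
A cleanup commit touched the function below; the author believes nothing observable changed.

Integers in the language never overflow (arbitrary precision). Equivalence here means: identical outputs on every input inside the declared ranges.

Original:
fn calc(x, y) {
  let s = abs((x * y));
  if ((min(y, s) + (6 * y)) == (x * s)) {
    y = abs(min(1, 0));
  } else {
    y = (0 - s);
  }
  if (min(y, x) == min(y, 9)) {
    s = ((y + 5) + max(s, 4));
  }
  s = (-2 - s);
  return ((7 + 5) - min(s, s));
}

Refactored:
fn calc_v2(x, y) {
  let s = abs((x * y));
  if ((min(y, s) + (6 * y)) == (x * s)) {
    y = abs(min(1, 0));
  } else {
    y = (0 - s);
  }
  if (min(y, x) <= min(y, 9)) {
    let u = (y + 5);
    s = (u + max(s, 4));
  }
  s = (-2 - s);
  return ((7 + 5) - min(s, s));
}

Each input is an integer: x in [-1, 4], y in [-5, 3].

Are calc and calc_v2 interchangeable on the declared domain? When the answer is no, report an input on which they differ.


These are not equivalent — on x=-1, y=0 the outputs split (14 vs 23).
calc: s := 0 | ((min(y, s) + (6 * y)) == (x * s)): true | y := 0 | (min(y, x) == min(y, 9)): false | s := -2 | result 14
calc_v2: s := 0 | ((min(y, s) + (6 * y)) == (x * s)): true | y := 0 | (min(y, x) <= min(y, 9)): true | u := 5 | s := 9 | s := -11 | result 23
verdict: not equivalent; witness: x=-1, y=0


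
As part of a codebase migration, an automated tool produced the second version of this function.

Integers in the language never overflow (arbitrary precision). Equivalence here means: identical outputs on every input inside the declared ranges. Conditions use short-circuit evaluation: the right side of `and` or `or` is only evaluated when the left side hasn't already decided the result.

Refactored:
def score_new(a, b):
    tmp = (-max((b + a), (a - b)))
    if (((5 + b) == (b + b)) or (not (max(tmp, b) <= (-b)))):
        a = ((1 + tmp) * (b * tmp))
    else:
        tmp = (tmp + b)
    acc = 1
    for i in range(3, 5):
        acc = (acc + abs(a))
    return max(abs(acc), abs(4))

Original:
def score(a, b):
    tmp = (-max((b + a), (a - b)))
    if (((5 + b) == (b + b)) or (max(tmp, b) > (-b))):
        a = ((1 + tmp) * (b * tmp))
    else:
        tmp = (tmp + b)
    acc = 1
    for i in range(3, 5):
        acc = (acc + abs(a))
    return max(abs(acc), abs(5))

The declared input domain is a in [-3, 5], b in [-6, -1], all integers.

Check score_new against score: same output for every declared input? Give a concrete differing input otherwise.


Not equivalent: a=-1, b=-6 separates them (5 vs 4).
score: tmp=-5, then (((5 + b) == (b + b)) or (max(tmp, b) > (-b))) is false, then tmp=-11, then acc=1, then (i=3), then acc=2, then (i=4), then acc=3, then returns 5
score_new: tmp=-5, then (((5 + b) == (b + b)) or (not (max(tmp, b) <= (-b)))) is false, then tmp=-11, then acc=1, then (i=3), then acc=2, then (i=4), then acc=3, then returns 4
verdict: not equivalent; witness: a=-1, b=-6


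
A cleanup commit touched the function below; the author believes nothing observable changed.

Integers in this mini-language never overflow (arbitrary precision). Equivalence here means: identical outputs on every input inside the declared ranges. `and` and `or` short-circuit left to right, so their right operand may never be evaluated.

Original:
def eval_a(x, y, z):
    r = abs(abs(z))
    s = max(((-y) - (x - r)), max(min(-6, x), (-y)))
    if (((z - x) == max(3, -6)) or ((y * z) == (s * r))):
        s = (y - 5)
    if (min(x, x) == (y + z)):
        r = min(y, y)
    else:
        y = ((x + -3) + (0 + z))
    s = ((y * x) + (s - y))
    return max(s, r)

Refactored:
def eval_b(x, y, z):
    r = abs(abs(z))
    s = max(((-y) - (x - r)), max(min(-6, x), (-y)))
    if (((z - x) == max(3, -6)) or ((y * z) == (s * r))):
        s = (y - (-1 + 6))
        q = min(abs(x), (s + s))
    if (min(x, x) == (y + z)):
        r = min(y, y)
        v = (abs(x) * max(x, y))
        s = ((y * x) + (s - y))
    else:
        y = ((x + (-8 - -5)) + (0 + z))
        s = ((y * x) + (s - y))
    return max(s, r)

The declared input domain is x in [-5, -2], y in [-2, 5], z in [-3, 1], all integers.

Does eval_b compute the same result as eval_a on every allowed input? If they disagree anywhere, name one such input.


Reading the diff, among the changes: constant usage differs; and statement counts differ; and min/max/abs usage differs; and arithmetic usage differs; and local variable names differ.
Spot check at x=-4, y=0, z=-3 — eval_a: r becomes 3; next s becomes 7; next (((z - x) == max(3, -6)) or ((y * z) == (s * r))) evaluates to false; next (min(x, x) == (y + z)) evaluates to false; next y becomes -10; next s becomes 57; next final value 57. eval_b: r becomes 3; next s becomes 7; next (((z - x) == max(3, -6)) or ((y * z) == (s * r))) evaluates to false; next (min(x, x) == (y + z)) evaluates to false; next y becomes -10; next s becomes 57; next final value 57. Both give 57.
Across all 160 domain points the two functions coincide.
verdict: equivalent


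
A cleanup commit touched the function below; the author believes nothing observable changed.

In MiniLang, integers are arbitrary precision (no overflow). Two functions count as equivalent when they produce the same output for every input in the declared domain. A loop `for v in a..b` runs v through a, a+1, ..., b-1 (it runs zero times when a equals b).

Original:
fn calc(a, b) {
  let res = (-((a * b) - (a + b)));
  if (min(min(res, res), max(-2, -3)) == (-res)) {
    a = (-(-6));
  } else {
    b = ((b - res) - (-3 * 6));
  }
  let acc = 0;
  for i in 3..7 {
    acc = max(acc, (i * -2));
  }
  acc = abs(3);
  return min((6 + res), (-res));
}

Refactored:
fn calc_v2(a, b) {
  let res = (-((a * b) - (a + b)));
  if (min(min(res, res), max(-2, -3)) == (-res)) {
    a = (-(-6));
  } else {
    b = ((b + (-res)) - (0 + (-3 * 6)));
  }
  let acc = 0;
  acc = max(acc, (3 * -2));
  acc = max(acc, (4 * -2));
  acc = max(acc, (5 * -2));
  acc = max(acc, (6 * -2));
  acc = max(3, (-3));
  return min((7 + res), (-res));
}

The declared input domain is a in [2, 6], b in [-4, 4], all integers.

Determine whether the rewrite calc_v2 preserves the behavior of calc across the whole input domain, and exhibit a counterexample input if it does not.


On input a=3, b=4, calc returns 1 while calc_v2 returns 2.
verdict: not equivalent; witness: a=3, b=4


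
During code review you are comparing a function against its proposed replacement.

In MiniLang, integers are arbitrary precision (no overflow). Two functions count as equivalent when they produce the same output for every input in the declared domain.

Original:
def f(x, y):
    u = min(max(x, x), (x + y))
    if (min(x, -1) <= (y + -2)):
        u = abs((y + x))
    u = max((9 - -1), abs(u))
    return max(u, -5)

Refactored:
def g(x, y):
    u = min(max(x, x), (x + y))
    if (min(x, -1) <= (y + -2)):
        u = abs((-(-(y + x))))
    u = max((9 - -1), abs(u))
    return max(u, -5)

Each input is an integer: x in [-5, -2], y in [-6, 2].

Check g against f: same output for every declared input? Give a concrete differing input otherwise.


Differences: same computation, different form — yet all 36 inputs agree.
verdict: equivalent


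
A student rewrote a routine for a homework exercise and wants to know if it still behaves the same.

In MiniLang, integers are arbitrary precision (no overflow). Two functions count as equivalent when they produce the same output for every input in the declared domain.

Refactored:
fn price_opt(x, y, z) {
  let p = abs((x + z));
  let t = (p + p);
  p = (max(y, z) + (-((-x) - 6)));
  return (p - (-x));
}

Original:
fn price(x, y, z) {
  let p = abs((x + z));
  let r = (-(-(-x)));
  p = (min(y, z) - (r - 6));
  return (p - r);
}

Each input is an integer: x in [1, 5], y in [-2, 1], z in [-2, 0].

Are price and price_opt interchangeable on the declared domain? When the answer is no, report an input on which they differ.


There is a counterexample at x=1, y=-2, z=-1: 6 on one side, 7 on the other.
price: p becomes 0; next r becomes -1; next p becomes 5; next final value 6
price_opt: p becomes 0; next t becomes 0; next p becomes 6; next final value 7
verdict: not equivalent; witness: x=1, y=-2, z=-1


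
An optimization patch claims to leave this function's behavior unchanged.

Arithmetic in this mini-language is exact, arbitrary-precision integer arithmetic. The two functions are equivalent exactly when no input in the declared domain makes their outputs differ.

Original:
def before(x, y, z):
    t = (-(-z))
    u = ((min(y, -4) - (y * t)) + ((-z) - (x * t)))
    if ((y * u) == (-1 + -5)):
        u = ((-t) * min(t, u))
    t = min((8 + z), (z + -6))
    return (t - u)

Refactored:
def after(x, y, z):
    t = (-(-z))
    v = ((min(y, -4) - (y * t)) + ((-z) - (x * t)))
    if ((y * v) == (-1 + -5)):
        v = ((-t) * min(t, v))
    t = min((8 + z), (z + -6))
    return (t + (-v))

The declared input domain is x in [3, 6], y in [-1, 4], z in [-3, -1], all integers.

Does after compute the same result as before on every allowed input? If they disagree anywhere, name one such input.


The two are interchangeable: arithmetic usage differs; local variable names differ, and every declared input agrees.
Tracing x=3, y=2, z=-3: before: t=-3, then u=14, then ((y * u) == (-1 + -5)) is false, then t=-9, then returns -23 | after: t=-3, then v=14, then ((y * v) == (-1 + -5)) is false, then t=-9, then returns -23 — matching result -23.
Checked all 72 inputs in the declared domain: the outputs agree on every one.
verdict: equivalent


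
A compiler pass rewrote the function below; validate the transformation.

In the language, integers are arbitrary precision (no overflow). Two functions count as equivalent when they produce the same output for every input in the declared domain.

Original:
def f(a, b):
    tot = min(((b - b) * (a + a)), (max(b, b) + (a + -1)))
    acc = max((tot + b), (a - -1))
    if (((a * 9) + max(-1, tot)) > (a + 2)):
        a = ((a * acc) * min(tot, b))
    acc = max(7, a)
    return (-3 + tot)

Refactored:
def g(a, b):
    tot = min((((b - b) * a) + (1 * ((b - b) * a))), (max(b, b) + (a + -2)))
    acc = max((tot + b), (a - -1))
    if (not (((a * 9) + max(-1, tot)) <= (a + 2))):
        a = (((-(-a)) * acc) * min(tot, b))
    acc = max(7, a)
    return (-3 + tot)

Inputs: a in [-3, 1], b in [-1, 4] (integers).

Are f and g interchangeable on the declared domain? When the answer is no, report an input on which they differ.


Try a=-3, b=-1.
f: tot := -5 | acc := -2 | (((a * 9) + max(-1, tot)) > (a + 2)): false | acc := 7 | result -8
g: tot := -6 | acc := -2 | (not (((a * 9) + max(-1, tot)) <= (a + 2))): false | acc := 7 | result -9
-8 vs -9 — the two versions disagree here.
verdict: not equivalent; witness: a=-3, b=-1


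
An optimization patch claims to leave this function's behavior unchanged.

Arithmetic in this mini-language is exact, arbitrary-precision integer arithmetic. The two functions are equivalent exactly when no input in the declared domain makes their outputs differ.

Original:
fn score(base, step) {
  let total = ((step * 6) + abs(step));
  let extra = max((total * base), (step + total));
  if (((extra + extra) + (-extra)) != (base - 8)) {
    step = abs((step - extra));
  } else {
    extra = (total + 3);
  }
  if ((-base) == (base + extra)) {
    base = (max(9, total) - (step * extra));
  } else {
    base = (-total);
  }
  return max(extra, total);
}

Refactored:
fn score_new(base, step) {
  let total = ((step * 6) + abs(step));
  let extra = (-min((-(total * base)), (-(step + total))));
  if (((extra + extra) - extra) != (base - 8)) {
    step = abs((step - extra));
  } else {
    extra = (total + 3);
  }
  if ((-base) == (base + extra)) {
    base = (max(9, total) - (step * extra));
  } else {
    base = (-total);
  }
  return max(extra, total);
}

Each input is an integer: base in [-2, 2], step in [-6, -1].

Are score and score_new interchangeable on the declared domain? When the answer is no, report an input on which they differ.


Changes here: min/max/abs usage differs, and arithmetic usage differs; the full 30-point sweep finds no disagreement.
verdict: equivalent


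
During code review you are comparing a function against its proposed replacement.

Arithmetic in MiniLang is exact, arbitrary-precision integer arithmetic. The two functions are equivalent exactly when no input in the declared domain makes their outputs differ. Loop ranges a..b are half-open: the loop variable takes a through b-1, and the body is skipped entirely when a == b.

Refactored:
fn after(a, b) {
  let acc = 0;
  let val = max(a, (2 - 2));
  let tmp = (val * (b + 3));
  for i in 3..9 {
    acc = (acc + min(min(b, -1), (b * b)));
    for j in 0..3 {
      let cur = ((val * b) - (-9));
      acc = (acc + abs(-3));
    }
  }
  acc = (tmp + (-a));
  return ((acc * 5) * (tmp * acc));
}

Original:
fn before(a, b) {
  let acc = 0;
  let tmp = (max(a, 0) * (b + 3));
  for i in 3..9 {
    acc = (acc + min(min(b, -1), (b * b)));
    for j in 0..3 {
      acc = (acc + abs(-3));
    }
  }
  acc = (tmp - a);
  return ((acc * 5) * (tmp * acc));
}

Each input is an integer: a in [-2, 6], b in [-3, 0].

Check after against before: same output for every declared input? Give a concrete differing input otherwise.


Side by side, the visible changes include: arithmetic usage differs; statement counts differ; constant usage differs; local variable names differ.
Spot check at a=-1, b=-3 — before: acc becomes 0; next tmp becomes 0; next at i=3:; next acc becomes -3; next at j=0:; next acc becomes 0; next at j=1:; next acc becomes 3; next at j=2:; next acc becomes 6; next at i=4:; next acc becomes 3; next at j=0:; next acc becomes 6; next at j=1:; next acc becomes 9; next at j=2:; next acc becomes 12; next at i=5:; next acc becomes 9; next at j=0:; next acc becomes 12; next at j=1:; next acc becomes 15; next at j=2:; next acc becomes 18; next at i=6:; next acc becomes 15; next at j=0:; next acc becomes 18; next at j=1:; next acc becomes 21; next at j=2:; next acc becomes 24; next at i=7:; next acc becomes 21; next at j=0:; next acc becomes 24; next at j=1:; next acc becomes 27; next at j=2:; next acc becomes 30; next at i=8:; next acc becomes 27; next at j=0:; next acc becomes 30; next at j=1:; next acc becomes 33; next at j=2:; next acc becomes 36; next acc becomes 1; next final value 0. after: acc becomes 0; next val becomes 0; next tmp becomes 0; next at i=3:; next acc becomes -3; next at j=0:; next cur becomes 9; next acc becomes 0; next at j=1:; next cur becomes 9; next acc becomes 3; next at j=2:; next cur becomes 9; next acc becomes 6; next at i=4:; next acc becomes 3; next at j=0:; next cur becomes 9; next acc becomes 6; next at j=1:; next cur becomes 9; next acc becomes 9; next at j=2:; next cur becomes 9; next acc becomes 12; next at i=5:; next acc becomes 9; next at j=0:; next cur becomes 9; next acc becomes 12; next at j=1:; next cur becomes 9; next acc becomes 15; next at j=2:; next cur becomes 9; next acc becomes 18; next at i=6:; next acc becomes 15; next at j=0:; next cur becomes 9; next acc becomes 18; next at j=1:; next cur becomes 9; next acc becomes 21; next at j=2:; next cur becomes 9; next acc becomes 24; next at i=7:; next acc becomes 21; next at j=0:; next cur becomes 9; next acc becomes 24; next at j=1:; next cur becomes 9; next acc becomes 27; next at j=2:; next cur becomes 9; next acc becomes 30; next at i=8:; next acc becomes 27; next at j=0:; next cur becomes 9; next acc becomes 30; next at j=1:; next cur becomes 9; next acc becomes 33; next at j=2:; next cur becomes 9; next acc becomes 36; next acc becomes 1; next final value 0. Both give 0.
Sweeping the whole domain (36 inputs) finds no disagreement.
verdict: equivalent


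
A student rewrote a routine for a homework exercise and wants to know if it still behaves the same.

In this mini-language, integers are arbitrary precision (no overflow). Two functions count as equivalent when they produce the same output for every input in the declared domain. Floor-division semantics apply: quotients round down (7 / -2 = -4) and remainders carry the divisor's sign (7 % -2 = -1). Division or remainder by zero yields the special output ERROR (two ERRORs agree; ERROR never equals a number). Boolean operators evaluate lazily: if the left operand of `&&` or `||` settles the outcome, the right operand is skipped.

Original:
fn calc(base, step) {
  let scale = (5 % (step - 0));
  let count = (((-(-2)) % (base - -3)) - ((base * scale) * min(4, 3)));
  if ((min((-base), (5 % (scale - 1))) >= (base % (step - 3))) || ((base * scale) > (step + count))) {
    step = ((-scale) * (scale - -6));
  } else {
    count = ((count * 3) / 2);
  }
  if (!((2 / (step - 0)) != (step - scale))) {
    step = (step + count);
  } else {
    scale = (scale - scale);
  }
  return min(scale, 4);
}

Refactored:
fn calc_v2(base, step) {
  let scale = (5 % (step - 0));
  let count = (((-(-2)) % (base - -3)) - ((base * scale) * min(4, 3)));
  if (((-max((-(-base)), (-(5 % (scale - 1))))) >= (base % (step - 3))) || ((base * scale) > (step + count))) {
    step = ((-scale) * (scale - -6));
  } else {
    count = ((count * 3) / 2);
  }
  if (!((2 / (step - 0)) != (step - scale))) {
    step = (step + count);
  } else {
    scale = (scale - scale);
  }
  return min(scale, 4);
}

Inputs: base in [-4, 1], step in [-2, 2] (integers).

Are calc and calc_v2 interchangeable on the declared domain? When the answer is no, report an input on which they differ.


Changes here: min/max/abs usage differs; the full 30-point sweep finds no disagreement.
verdict: equivalent


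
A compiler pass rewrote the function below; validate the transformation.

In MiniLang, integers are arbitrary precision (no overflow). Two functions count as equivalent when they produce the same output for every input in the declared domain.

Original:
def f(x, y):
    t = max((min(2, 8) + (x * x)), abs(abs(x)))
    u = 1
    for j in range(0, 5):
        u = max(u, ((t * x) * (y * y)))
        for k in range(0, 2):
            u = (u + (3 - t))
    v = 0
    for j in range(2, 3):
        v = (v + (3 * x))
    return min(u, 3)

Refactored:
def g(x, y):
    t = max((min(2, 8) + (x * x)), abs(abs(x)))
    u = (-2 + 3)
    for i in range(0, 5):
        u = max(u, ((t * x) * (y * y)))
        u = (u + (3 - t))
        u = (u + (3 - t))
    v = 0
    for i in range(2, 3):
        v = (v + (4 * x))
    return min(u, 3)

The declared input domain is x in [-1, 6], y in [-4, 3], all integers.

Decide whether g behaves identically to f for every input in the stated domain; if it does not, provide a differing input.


The suspicious edit (`3` became `4`) never changes the result for any input inside the declared domain.
Spot check at x=1, y=-2 — f: t becomes 3; next u becomes 1; next at j=0:; next u becomes 12; next at k=0:; next u becomes 12; next at k=1:; next u becomes 12; next at j=1:; next u becomes 12; next at k=0:; next u becomes 12; next at k=1:; next u becomes 12; next at j=2:; next u becomes 12; next at k=0:; next u becomes 12; next at k=1:; next u becomes 12; next at j=3:; next u becomes 12; next at k=0:; next u becomes 12; next at k=1:; next u becomes 12; next at j=4:; next u becomes 12; next at k=0:; next u becomes 12; next at k=1:; next u becomes 12; next v becomes 0; next at j=2:; next v becomes 3; next final value 3. g: t becomes 3; next u becomes 1; next at i=0:; next u becomes 12; next u becomes 12; next u becomes 12; next at i=1:; next u becomes 12; next u becomes 12; next u becomes 12; next at i=2:; next u becomes 12; next u becomes 12; next u becomes 12; next at i=3:; next u becomes 12; next u becomes 12; next u becomes 12; next at i=4:; next u becomes 12; next u becomes 12; next u becomes 12; next v becomes 0; next at i=2:; next v becomes 4; next final value 3. Both give 3.
An exhaustive pass over the 64 declared inputs shows identical outputs.
verdict: equivalent


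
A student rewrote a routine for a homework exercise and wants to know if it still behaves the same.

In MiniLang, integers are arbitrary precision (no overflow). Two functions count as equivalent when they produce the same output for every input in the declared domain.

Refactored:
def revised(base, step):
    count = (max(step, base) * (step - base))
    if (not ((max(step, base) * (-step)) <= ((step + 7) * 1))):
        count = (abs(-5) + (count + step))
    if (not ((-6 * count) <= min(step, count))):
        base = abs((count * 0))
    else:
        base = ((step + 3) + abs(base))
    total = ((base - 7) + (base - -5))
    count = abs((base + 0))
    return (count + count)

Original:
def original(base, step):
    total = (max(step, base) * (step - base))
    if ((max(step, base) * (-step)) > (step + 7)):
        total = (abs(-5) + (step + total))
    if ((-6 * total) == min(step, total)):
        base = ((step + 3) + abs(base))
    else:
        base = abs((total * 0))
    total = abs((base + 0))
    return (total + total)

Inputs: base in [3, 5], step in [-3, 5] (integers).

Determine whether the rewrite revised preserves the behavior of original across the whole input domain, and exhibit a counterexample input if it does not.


Run the pair on base=3, step=4.
original: total := 4 | ((max(step, base) * (-step)) > (step + 7)): false | ((-6 * total) == min(step, total)): false | base := 0 | total := 0 | result 0
revised: count := 4 | (not ((max(step, base) * (-step)) <= ((step + 7) * 1))): false | (not ((-6 * count) <= min(step, count))): false | base := 10 | total := 18 | count := 10 | result 20
0 vs 20 — the two versions disagree here.
verdict: not equivalent; witness: base=3, step=4


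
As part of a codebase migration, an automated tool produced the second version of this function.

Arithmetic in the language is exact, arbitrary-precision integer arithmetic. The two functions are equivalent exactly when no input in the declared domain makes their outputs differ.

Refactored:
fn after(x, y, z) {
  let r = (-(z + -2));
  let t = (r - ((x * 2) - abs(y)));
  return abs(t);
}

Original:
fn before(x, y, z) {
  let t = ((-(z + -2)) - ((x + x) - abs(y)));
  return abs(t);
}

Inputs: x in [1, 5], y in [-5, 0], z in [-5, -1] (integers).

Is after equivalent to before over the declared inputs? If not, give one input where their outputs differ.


Behavior is preserved: although statement counts differ; and arithmetic usage differs; and local variable names differ; and constant usage differs, the outputs never diverge.
Spot check at x=1, y=-2, z=-4 — before: t becomes 6; next final value 6. after: r becomes 6; next t becomes 6; next final value 6. Both give 6.
Sweeping the whole domain (150 inputs) finds no disagreement.
verdict: equivalent
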